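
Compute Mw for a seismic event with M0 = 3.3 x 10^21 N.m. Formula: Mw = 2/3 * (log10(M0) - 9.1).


log10(M0) = log10(3.3 x 10^21) = 21.5185
Mw = 2/3 * (21.5185 - 9.1)
= 2/3 * 12.4185
= 8.28

8.28


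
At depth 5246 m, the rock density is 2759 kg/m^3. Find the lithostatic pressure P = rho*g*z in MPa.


P = rho * g * z / 1e6
= 2759 * 9.81 * 5246 / 1e6
= 141987134.34 / 1e6
= 141.9871 MPa

141.9871


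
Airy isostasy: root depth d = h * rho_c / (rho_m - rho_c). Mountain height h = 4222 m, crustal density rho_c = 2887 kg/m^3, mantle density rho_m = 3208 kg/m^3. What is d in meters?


rho_m - rho_c = 3208 - 2887 = 321
d = 4222 * 2887 / 321
= 12188914 / 321
= 37971.69 m

37971.69


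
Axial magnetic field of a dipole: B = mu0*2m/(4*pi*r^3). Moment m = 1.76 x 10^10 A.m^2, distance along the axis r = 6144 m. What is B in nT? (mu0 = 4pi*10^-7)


m = 1.76 x 10^10 = 17600000000 A.m^2
2m = 35200000000 A.m^2
r^3 = 6144^3 = 231928233984
B = (4pi*10^-7) * 35200000000 / (4*pi * 231928233984) * 1e9
= 44233.624563 / 2914496144176.76 * 1e9
= 15.1771 nT

15.1771


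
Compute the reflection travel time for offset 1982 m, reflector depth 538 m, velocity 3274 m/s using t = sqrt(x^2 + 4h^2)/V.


x^2 + 4h^2 = 1982^2 + 4*538^2 = 3928324 + 1157776 = 5086100
sqrt(5086100) = 2255.2383
t = 2255.2383 / 3274 = 0.6888 s

0.6888


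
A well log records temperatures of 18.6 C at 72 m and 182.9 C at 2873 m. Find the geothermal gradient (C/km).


dT = 182.9 - 18.6 = 164.3 C
dz = 2873 - 72 = 2801 m
gradient = dT/dz * 1000 = 164.3/2801 * 1000 = 58.6576 C/km

58.6576


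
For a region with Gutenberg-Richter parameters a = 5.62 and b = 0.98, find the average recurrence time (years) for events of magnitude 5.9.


log10(N) = 5.62 - 0.98*5.9 = -0.162
N = 10^-0.162 = 0.688652
T = 1/N = 1/0.688652 = 1.4521 years

1.4521


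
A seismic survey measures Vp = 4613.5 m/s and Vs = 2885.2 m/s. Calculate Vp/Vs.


Vp/Vs = 4613.5 / 2885.2
= 1.599

1.599


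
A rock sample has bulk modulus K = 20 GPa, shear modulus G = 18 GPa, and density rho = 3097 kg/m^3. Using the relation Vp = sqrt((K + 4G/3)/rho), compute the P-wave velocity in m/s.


First compute the effective modulus:
K + 4G/3 = 20e9 + 4*18e9/3 = 44000000000.0 Pa
Then divide by density:
44000000000.0 / 3097 = 14207297.3846 Pa/(kg/m^3)
Take the square root:
Vp = sqrt(14207297.3846) = 3769.26 m/s

3769.26


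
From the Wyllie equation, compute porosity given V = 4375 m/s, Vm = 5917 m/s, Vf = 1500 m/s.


1/V - 1/Vm = 1/4375 - 1/5917 = 5.957e-05
1/Vf - 1/Vm = 1/1500 - 1/5917 = 0.00049766
phi = 5.957e-05 / 0.00049766 = 0.1197

0.1197


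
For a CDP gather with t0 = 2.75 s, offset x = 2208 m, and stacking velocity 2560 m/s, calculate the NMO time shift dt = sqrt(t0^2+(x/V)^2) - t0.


x/Vnmo = 2208/2560 = 0.8625
(x/Vnmo)^2 = 0.743906
t0^2 = 7.5625
sqrt(7.5625 + 0.743906) = 2.882084
dt = 2.882084 - 2.75 = 0.132084

0.132084


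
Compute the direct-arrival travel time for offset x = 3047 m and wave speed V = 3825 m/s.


t = x / V
= 3047 / 3825
= 0.7966 s

0.7966


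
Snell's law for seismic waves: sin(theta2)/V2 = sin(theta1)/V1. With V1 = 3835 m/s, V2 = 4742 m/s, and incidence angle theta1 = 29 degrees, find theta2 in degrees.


sin(theta1) = sin(29 deg) = 0.48481
sin(theta2) = V2/V1 * sin(theta1) = 4742/3835 * 0.48481 = 0.59947
theta2 = arcsin(0.59947) = 36.8319 degrees

36.8319


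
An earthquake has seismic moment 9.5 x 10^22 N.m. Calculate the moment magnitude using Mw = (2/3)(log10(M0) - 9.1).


log10(M0) = log10(9.5 x 10^22) = 22.9777
Mw = 2/3 * (22.9777 - 9.1)
= 2/3 * 13.8777
= 9.25

9.25


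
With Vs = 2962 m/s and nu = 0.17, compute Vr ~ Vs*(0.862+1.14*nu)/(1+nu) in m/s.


Numerator factor = 0.862 + 1.14*0.17 = 1.0558
Denominator = 1 + 0.17 = 1.17
Vr = 2962 * 1.0558 / 1.17 = 2672.89 m/s

2672.89


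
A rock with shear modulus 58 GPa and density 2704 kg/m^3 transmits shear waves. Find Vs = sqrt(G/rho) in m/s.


Convert G to Pa: G = 58e9 Pa
Compute G/rho = 58e9 / 2704 = 21449704.142
Vs = sqrt(21449704.142) = 4631.38 m/s

4631.38


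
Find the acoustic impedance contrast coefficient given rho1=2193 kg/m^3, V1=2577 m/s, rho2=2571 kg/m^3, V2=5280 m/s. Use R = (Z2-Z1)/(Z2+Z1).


Z1 = 2193 * 2577 = 5651361
Z2 = 2571 * 5280 = 13574880
R = (13574880 - 5651361) / (13574880 + 5651361) = 7923519 / 19226241 = 0.4121

0.4121


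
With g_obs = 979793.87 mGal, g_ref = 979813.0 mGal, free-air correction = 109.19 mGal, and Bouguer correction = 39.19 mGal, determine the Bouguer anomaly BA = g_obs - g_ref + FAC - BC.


BA = g_obs - g_ref + FAC - BC
= 979793.87 - 979813.0 + 109.19 - 39.19
= 50.87 mGal

50.87


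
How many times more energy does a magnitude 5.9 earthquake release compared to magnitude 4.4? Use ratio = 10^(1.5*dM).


M2 - M1 = 5.9 - 4.4 = 1.5
1.5 * 1.5 = 2.25
ratio = 10^2.25 = 177.83

177.83


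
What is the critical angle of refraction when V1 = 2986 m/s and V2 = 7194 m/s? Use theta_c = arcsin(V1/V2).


V1/V2 = 2986/7194 = 0.415068
theta_c = arcsin(0.415068) = 24.5236 degrees

24.5236


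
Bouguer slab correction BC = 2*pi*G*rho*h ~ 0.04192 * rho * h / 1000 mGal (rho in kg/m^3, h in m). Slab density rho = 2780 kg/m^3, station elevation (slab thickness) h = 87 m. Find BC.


BC = 0.04192 * rho * h / 1000
= 0.04192 * 2780 * 87 / 1000
= 10.1388 mGal

10.1388


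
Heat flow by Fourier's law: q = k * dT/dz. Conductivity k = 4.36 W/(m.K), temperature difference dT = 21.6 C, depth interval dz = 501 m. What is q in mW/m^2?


q = k * dT / dz * 1000
= 4.36 * 21.6 / 501 * 1000
= 0.187976 * 1000
= 187.976 mW/m^2

187.976


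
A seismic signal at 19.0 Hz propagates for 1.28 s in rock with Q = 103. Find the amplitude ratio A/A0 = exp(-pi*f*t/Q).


pi*f*t/Q = pi*19.0*1.28/103 = 0.741782
A/A0 = exp(-0.741782) = 0.476265

0.476265


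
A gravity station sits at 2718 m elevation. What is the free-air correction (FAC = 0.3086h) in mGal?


FAC = 0.3086 * h
= 0.3086 * 2718
= 838.7748 mGal

838.7748


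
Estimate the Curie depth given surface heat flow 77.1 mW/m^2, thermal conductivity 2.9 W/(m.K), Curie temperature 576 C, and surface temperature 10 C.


T_Curie - T_surf = 576 - 10 = 566 C
Convert q to W/m^2: 77.1 mW/m^2 = 0.0771 W/m^2
d = 566 * 2.9 / 0.0771 = 21289.23 m

21289.23


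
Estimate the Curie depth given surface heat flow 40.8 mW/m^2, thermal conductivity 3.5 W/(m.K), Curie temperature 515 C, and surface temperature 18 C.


T_Curie - T_surf = 515 - 18 = 497 C
Convert q to W/m^2: 40.8 mW/m^2 = 0.0408 W/m^2
d = 497 * 3.5 / 0.0408 = 42634.8 m

42634.8


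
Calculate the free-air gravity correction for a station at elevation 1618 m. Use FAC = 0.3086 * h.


FAC = 0.3086 * h
= 0.3086 * 1618
= 499.3148 mGal

499.3148


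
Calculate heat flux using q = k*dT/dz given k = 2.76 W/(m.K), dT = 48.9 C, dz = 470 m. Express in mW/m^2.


q = k * dT / dz * 1000
= 2.76 * 48.9 / 470 * 1000
= 0.287157 * 1000
= 287.1574 mW/m^2

287.1574


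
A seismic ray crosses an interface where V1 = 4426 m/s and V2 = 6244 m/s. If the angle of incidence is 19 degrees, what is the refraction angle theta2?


sin(theta1) = sin(19 deg) = 0.325568
sin(theta2) = V2/V1 * sin(theta1) = 6244/4426 * 0.325568 = 0.459297
theta2 = arcsin(0.459297) = 27.3417 degrees

27.3417


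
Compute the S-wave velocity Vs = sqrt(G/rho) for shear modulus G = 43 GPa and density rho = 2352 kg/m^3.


Convert G to Pa: G = 43e9 Pa
Compute G/rho = 43e9 / 2352 = 18282312.9252
Vs = sqrt(18282312.9252) = 4275.78 m/s

4275.78


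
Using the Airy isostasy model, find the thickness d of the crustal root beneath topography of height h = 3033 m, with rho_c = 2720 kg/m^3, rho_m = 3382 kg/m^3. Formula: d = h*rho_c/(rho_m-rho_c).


rho_m - rho_c = 3382 - 2720 = 662
d = 3033 * 2720 / 662
= 8249760 / 662
= 12461.87 m

12461.87


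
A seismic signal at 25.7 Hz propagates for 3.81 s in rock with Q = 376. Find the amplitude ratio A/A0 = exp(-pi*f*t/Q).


pi*f*t/Q = pi*25.7*3.81/376 = 0.818126
A/A0 = exp(-0.818126) = 0.441258

0.441258


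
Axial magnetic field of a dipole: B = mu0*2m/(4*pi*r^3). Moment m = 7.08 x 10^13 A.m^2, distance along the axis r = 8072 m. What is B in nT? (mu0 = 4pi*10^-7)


m = 7.08 x 10^13 = 70800000000000 A.m^2
2m = 141600000000000 A.m^2
r^3 = 8072^3 = 525948789248
B = (4pi*10^-7) * 141600000000000 / (4*pi * 525948789248) * 1e9
= 177939807.899326 / 6609267409863.85 * 1e9
= 26922.7733 nT

26922.7733


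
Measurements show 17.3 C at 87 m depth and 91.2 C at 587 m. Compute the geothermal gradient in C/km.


dT = 91.2 - 17.3 = 73.9 C
dz = 587 - 87 = 500 m
gradient = dT/dz * 1000 = 73.9/500 * 1000 = 147.8 C/km

147.8


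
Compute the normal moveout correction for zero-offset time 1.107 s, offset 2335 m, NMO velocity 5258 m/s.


x/Vnmo = 2335/5258 = 0.444085
(x/Vnmo)^2 = 0.197212
t0^2 = 1.225449
sqrt(1.225449 + 0.197212) = 1.192753
dt = 1.192753 - 1.107 = 0.085753

0.085753


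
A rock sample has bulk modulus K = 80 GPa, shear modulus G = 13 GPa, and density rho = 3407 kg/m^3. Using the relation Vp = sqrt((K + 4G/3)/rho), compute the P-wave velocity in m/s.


First compute the effective modulus:
K + 4G/3 = 80e9 + 4*13e9/3 = 97333333333.33 Pa
Then divide by density:
97333333333.33 / 3407 = 28568633.2061 Pa/(kg/m^3)
Take the square root:
Vp = sqrt(28568633.2061) = 5344.96 m/s

5344.96


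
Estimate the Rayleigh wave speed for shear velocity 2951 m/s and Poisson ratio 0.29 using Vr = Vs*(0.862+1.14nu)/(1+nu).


Numerator factor = 0.862 + 1.14*0.29 = 1.1926
Denominator = 1 + 0.29 = 1.29
Vr = 2951 * 1.1926 / 1.29 = 2728.19 m/s

2728.19


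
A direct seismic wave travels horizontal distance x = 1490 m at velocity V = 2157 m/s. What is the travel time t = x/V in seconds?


t = x / V
= 1490 / 2157
= 0.6908 s

0.6908


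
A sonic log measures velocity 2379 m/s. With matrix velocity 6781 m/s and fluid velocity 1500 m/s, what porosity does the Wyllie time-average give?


1/V - 1/Vm = 1/2379 - 1/6781 = 0.00027287
1/Vf - 1/Vm = 1/1500 - 1/6781 = 0.0005192
phi = 0.00027287 / 0.0005192 = 0.5256

0.5256


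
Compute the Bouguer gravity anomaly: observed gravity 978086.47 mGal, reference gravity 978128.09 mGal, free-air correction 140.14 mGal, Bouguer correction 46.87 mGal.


BA = g_obs - g_ref + FAC - BC
= 978086.47 - 978128.09 + 140.14 - 46.87
= 51.65 mGal

51.65


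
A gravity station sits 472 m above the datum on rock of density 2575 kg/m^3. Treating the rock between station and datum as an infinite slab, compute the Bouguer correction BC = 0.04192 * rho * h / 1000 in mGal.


BC = 0.04192 * rho * h / 1000
= 0.04192 * 2575 * 472 / 1000
= 50.9496 mGal

50.9496


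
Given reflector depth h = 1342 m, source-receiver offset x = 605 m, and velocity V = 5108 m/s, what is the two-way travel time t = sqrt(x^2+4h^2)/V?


x^2 + 4h^2 = 605^2 + 4*1342^2 = 366025 + 7203856 = 7569881
sqrt(7569881) = 2751.3417
t = 2751.3417 / 5108 = 0.5386 s

0.5386


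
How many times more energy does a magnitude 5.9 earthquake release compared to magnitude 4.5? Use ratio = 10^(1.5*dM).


M2 - M1 = 5.9 - 4.5 = 1.4
1.5 * 1.4 = 2.1
ratio = 10^2.1 = 125.89

125.89


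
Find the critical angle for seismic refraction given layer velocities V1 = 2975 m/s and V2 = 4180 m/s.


V1/V2 = 2975/4180 = 0.711722
theta_c = arcsin(0.711722) = 45.3752 degrees

45.3752


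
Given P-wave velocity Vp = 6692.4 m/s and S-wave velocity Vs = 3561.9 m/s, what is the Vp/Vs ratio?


Vp/Vs = 6692.4 / 3561.9
= 1.8789

1.8789


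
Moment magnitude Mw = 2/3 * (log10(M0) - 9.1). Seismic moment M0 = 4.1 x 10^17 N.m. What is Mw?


log10(M0) = log10(4.1 x 10^17) = 17.6128
Mw = 2/3 * (17.6128 - 9.1)
= 2/3 * 8.5128
= 5.68

5.68


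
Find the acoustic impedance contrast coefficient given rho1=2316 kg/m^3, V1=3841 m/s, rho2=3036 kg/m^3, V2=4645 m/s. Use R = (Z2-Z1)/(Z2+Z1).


Z1 = 2316 * 3841 = 8895756
Z2 = 3036 * 4645 = 14102220
R = (14102220 - 8895756) / (14102220 + 8895756) = 5206464 / 22997976 = 0.2264

0.2264


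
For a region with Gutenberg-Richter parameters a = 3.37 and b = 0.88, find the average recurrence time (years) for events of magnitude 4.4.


log10(N) = 3.37 - 0.88*4.4 = -0.502
N = 10^-0.502 = 0.314775
T = 1/N = 1/0.314775 = 3.1769 years

3.1769


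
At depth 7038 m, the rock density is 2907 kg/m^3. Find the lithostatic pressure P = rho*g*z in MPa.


P = rho * g * z / 1e6
= 2907 * 9.81 * 7038 / 1e6
= 200707361.46 / 1e6
= 200.7074 MPa

200.7074


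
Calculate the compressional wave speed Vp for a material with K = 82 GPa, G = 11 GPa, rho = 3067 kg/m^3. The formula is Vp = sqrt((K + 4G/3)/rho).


First compute the effective modulus:
K + 4G/3 = 82e9 + 4*11e9/3 = 96666666666.67 Pa
Then divide by density:
96666666666.67 / 3067 = 31518313.2268 Pa/(kg/m^3)
Take the square root:
Vp = sqrt(31518313.2268) = 5614.12 m/s

5614.12


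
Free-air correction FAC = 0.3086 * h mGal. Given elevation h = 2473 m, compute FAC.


FAC = 0.3086 * h
= 0.3086 * 2473
= 763.1678 mGal

763.1678


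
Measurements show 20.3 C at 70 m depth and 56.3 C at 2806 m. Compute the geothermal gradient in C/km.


dT = 56.3 - 20.3 = 36.0 C
dz = 2806 - 70 = 2736 m
gradient = dT/dz * 1000 = 36.0/2736 * 1000 = 13.1579 C/km

13.1579


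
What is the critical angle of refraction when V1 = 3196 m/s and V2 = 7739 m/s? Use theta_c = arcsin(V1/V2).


V1/V2 = 3196/7739 = 0.412973
theta_c = arcsin(0.412973) = 24.3917 degrees

24.3917


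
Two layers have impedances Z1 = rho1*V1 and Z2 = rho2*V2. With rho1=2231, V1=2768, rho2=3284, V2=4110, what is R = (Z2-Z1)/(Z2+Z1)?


Z1 = 2231 * 2768 = 6175408
Z2 = 3284 * 4110 = 13497240
R = (13497240 - 6175408) / (13497240 + 6175408) = 7321832 / 19672648 = 0.3722

0.3722


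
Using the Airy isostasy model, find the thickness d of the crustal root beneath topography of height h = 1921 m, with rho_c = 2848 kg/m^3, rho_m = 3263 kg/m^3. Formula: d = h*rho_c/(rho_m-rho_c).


rho_m - rho_c = 3263 - 2848 = 415
d = 1921 * 2848 / 415
= 5471008 / 415
= 13183.15 m

13183.15


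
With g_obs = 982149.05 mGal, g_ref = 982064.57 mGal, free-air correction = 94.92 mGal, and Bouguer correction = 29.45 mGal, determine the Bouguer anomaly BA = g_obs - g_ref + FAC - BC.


BA = g_obs - g_ref + FAC - BC
= 982149.05 - 982064.57 + 94.92 - 29.45
= 149.95 mGal

149.95


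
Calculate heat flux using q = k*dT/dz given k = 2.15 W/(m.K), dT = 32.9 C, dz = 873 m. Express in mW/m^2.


q = k * dT / dz * 1000
= 2.15 * 32.9 / 873 * 1000
= 0.081025 * 1000
= 81.0252 mW/m^2

81.0252


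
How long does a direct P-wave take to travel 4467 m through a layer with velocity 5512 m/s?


t = x / V
= 4467 / 5512
= 0.8104 s

0.8104


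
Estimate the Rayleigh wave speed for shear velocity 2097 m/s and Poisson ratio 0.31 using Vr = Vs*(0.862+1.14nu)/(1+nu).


Numerator factor = 0.862 + 1.14*0.31 = 1.2154
Denominator = 1 + 0.31 = 1.31
Vr = 2097 * 1.2154 / 1.31 = 1945.57 m/s

1945.57


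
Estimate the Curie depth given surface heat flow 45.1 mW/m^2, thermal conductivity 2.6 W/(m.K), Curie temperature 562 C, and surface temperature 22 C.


T_Curie - T_surf = 562 - 22 = 540 C
Convert q to W/m^2: 45.1 mW/m^2 = 0.0451 W/m^2
d = 540 * 2.6 / 0.0451 = 31130.82 m

31130.82


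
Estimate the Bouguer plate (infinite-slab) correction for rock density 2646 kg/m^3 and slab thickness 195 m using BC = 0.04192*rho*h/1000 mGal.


BC = 0.04192 * rho * h / 1000
= 0.04192 * 2646 * 195 / 1000
= 21.6295 mGal

21.6295


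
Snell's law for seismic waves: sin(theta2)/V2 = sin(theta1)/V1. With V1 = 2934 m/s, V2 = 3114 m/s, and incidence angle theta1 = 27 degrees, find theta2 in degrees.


sin(theta1) = sin(27 deg) = 0.45399
sin(theta2) = V2/V1 * sin(theta1) = 3114/2934 * 0.45399 = 0.481843
theta2 = arcsin(0.481843) = 28.8058 degrees

28.8058


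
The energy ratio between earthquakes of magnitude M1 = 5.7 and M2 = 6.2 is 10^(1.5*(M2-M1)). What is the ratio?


M2 - M1 = 6.2 - 5.7 = 0.5
1.5 * 0.5 = 0.75
ratio = 10^0.75 = 5.62

5.62


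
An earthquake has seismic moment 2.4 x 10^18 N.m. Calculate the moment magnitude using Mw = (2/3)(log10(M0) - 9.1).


log10(M0) = log10(2.4 x 10^18) = 18.3802
Mw = 2/3 * (18.3802 - 9.1)
= 2/3 * 9.2802
= 6.19

6.19


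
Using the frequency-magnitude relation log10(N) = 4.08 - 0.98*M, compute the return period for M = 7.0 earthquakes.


log10(N) = 4.08 - 0.98*7.0 = -2.78
N = 10^-2.78 = 0.00166
T = 1/N = 1/0.00166 = 602.5596 years

602.5596


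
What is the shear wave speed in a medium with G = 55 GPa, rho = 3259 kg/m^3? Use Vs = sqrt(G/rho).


Convert G to Pa: G = 55e9 Pa
Compute G/rho = 55e9 / 3259 = 16876342.4363
Vs = sqrt(16876342.4363) = 4108.08 m/s

4108.08


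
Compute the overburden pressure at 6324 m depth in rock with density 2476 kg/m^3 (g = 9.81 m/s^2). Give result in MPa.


P = rho * g * z / 1e6
= 2476 * 9.81 * 6324 / 1e6
= 153607177.44 / 1e6
= 153.6072 MPa

153.6072


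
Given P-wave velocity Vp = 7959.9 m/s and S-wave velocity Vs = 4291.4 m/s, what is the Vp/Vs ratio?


Vp/Vs = 7959.9 / 4291.4
= 1.8548

1.8548


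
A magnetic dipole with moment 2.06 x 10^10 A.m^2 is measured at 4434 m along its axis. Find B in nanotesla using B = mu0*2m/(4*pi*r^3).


m = 2.06 x 10^10 = 20600000000 A.m^2
2m = 41200000000 A.m^2
r^3 = 4434^3 = 87174018504
B = (4pi*10^-7) * 41200000000 / (4*pi * 87174018504) * 1e9
= 51773.446931 / 1095461024464.27 * 1e9
= 47.2618 nT

47.2618


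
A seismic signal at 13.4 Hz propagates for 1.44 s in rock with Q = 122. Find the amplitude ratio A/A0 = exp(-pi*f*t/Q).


pi*f*t/Q = pi*13.4*1.44/122 = 0.496887
A/A0 = exp(-0.496887) = 0.608422

0.608422


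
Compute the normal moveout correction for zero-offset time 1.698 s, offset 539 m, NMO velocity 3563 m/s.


x/Vnmo = 539/3563 = 0.151277
(x/Vnmo)^2 = 0.022885
t0^2 = 2.883204
sqrt(2.883204 + 0.022885) = 1.704725
dt = 1.704725 - 1.698 = 0.006725

0.006725


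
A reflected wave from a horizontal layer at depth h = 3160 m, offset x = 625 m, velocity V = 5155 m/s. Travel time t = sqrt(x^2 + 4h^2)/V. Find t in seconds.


x^2 + 4h^2 = 625^2 + 4*3160^2 = 390625 + 39942400 = 40333025
sqrt(40333025) = 6350.8287
t = 6350.8287 / 5155 = 1.232 s

1.232


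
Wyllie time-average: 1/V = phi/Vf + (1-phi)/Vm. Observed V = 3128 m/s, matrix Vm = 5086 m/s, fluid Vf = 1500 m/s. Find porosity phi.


1/V - 1/Vm = 1/3128 - 1/5086 = 0.00012307
1/Vf - 1/Vm = 1/1500 - 1/5086 = 0.00047005
phi = 0.00012307 / 0.00047005 = 0.2618

0.2618


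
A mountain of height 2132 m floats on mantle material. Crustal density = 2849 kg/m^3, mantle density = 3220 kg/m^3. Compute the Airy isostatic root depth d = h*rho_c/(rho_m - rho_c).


rho_m - rho_c = 3220 - 2849 = 371
d = 2132 * 2849 / 371
= 6074068 / 371
= 16372.15 m

16372.15


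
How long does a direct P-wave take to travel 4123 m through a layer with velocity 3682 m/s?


t = x / V
= 4123 / 3682
= 1.1198 s

1.1198


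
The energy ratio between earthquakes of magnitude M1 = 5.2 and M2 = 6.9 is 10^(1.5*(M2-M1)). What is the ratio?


M2 - M1 = 6.9 - 5.2 = 1.7
1.5 * 1.7 = 2.55
ratio = 10^2.55 = 354.81

354.81


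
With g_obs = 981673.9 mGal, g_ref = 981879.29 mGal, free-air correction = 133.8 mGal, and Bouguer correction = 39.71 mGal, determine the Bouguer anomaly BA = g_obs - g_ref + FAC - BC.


BA = g_obs - g_ref + FAC - BC
= 981673.9 - 981879.29 + 133.8 - 39.71
= -111.3 mGal

-111.3


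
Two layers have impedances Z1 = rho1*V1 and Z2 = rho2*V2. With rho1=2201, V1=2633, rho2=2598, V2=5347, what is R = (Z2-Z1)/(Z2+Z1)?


Z1 = 2201 * 2633 = 5795233
Z2 = 2598 * 5347 = 13891506
R = (13891506 - 5795233) / (13891506 + 5795233) = 8096273 / 19686739 = 0.4113

0.4113


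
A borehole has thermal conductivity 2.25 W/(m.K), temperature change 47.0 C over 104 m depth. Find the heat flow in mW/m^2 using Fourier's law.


q = k * dT / dz * 1000
= 2.25 * 47.0 / 104 * 1000
= 1.016827 * 1000
= 1016.8269 mW/m^2

1016.8269


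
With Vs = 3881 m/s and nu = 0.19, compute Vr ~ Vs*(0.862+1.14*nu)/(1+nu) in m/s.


Numerator factor = 0.862 + 1.14*0.19 = 1.0786
Denominator = 1 + 0.19 = 1.19
Vr = 3881 * 1.0786 / 1.19 = 3517.69 m/s

3517.69


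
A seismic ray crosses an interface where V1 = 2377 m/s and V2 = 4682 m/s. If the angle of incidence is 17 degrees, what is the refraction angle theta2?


sin(theta1) = sin(17 deg) = 0.292372
sin(theta2) = V2/V1 * sin(theta1) = 4682/2377 * 0.292372 = 0.575887
theta2 = arcsin(0.575887) = 35.1618 degrees

35.1618


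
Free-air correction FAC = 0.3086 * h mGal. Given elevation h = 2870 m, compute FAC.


FAC = 0.3086 * h
= 0.3086 * 2870
= 885.682 mGal

885.682


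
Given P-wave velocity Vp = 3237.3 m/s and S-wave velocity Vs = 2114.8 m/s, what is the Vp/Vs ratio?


Vp/Vs = 3237.3 / 2114.8
= 1.5308

1.5308


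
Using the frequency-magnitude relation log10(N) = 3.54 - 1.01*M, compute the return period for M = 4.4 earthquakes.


log10(N) = 3.54 - 1.01*4.4 = -0.904
N = 10^-0.904 = 0.124738
T = 1/N = 1/0.124738 = 8.0168 years

8.0168


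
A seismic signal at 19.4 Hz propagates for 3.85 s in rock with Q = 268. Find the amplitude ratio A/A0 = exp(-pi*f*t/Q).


pi*f*t/Q = pi*19.4*3.85/268 = 0.875543
A/A0 = exp(-0.875543) = 0.416636

0.416636


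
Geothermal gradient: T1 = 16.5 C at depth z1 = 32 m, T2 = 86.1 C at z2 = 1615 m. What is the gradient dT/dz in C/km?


dT = 86.1 - 16.5 = 69.6 C
dz = 1615 - 32 = 1583 m
gradient = dT/dz * 1000 = 69.6/1583 * 1000 = 43.9672 C/km

43.9672


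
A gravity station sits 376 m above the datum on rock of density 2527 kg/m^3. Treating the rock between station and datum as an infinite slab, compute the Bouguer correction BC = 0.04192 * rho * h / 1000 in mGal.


BC = 0.04192 * rho * h / 1000
= 0.04192 * 2527 * 376 / 1000
= 39.8304 mGal

39.8304


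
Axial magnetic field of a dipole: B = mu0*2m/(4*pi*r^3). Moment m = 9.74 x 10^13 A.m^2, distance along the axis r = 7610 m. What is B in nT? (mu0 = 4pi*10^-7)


m = 9.74 x 10^13 = 97400000000000 A.m^2
2m = 194800000000000 A.m^2
r^3 = 7610^3 = 440711081000
B = (4pi*10^-7) * 194800000000000 / (4*pi * 440711081000) * 1e9
= 244792899.567717 / 5538138777700.87 * 1e9
= 44201.2939 nT

44201.2939


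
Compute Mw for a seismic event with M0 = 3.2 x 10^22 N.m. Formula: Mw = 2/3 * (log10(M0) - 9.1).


log10(M0) = log10(3.2 x 10^22) = 22.5051
Mw = 2/3 * (22.5051 - 9.1)
= 2/3 * 13.4051
= 8.94

8.94


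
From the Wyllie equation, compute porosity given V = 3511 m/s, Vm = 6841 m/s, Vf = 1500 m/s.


1/V - 1/Vm = 1/3511 - 1/6841 = 0.00013864
1/Vf - 1/Vm = 1/1500 - 1/6841 = 0.00052049
phi = 0.00013864 / 0.00052049 = 0.2664

0.2664


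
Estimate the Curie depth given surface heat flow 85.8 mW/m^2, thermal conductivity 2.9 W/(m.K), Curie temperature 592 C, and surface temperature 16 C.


T_Curie - T_surf = 592 - 16 = 576 C
Convert q to W/m^2: 85.8 mW/m^2 = 0.0858 W/m^2
d = 576 * 2.9 / 0.0858 = 19468.53 m

19468.53


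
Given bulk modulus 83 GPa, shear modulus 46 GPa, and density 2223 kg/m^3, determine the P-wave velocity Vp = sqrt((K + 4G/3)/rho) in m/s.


First compute the effective modulus:
K + 4G/3 = 83e9 + 4*46e9/3 = 144333333333.33 Pa
Then divide by density:
144333333333.33 / 2223 = 64927275.4536 Pa/(kg/m^3)
Take the square root:
Vp = sqrt(64927275.4536) = 8057.75 m/s

8057.75


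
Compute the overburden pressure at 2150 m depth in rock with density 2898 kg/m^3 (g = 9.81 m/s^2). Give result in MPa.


P = rho * g * z / 1e6
= 2898 * 9.81 * 2150 / 1e6
= 61123167.0 / 1e6
= 61.1232 MPa

61.1232


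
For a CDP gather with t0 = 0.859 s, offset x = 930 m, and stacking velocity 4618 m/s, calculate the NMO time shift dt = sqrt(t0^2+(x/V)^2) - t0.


x/Vnmo = 930/4618 = 0.201386
(x/Vnmo)^2 = 0.040556
t0^2 = 0.737881
sqrt(0.737881 + 0.040556) = 0.882291
dt = 0.882291 - 0.859 = 0.023291

0.023291


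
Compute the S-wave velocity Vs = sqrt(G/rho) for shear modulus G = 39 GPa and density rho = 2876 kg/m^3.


Convert G to Pa: G = 39e9 Pa
Compute G/rho = 39e9 / 2876 = 13560500.6954
Vs = sqrt(13560500.6954) = 3682.46 m/s

3682.46


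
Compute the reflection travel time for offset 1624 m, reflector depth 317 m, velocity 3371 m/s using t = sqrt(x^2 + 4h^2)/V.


x^2 + 4h^2 = 1624^2 + 4*317^2 = 2637376 + 401956 = 3039332
sqrt(3039332) = 1743.368
t = 1743.368 / 3371 = 0.5172 s

0.5172


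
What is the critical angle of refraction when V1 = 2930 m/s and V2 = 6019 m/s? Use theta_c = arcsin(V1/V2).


V1/V2 = 2930/6019 = 0.486792
theta_c = arcsin(0.486792) = 29.1299 degrees

29.1299


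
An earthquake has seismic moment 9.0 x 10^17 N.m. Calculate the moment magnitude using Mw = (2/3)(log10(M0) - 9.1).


log10(M0) = log10(9.0 x 10^17) = 17.9542
Mw = 2/3 * (17.9542 - 9.1)
= 2/3 * 8.8542
= 5.9

5.9


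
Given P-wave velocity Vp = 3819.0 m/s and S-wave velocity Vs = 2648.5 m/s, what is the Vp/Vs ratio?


Vp/Vs = 3819.0 / 2648.5
= 1.4419

1.4419


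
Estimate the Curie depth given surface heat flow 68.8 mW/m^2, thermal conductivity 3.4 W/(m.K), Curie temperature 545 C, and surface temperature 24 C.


T_Curie - T_surf = 545 - 24 = 521 C
Convert q to W/m^2: 68.8 mW/m^2 = 0.0688 W/m^2
d = 521 * 3.4 / 0.0688 = 25747.09 m

25747.09


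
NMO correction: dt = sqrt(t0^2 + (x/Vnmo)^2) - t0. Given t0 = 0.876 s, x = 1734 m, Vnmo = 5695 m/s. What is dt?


x/Vnmo = 1734/5695 = 0.304478
(x/Vnmo)^2 = 0.092707
t0^2 = 0.767376
sqrt(0.767376 + 0.092707) = 0.927406
dt = 0.927406 - 0.876 = 0.051406

0.051406


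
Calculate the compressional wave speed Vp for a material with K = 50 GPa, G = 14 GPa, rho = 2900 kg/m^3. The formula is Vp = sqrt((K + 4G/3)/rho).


First compute the effective modulus:
K + 4G/3 = 50e9 + 4*14e9/3 = 68666666666.67 Pa
Then divide by density:
68666666666.67 / 2900 = 23678160.9195 Pa/(kg/m^3)
Take the square root:
Vp = sqrt(23678160.9195) = 4866.02 m/s

4866.02


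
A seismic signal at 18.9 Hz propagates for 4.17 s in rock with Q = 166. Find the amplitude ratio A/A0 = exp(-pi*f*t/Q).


pi*f*t/Q = pi*18.9*4.17/166 = 1.491556
A/A0 = exp(-1.491556) = 0.225022

0.225022


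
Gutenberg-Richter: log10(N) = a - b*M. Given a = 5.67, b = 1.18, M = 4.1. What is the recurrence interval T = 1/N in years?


log10(N) = 5.67 - 1.18*4.1 = 0.832
N = 10^0.832 = 6.792036
T = 1/N = 1/6.792036 = 0.1472 years

0.1472


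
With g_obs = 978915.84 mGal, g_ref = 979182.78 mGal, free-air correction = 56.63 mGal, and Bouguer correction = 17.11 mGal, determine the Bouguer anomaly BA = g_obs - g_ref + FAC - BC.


BA = g_obs - g_ref + FAC - BC
= 978915.84 - 979182.78 + 56.63 - 17.11
= -227.42 mGal

-227.42


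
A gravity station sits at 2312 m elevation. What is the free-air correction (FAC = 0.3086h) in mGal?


FAC = 0.3086 * h
= 0.3086 * 2312
= 713.4832 mGal

713.4832


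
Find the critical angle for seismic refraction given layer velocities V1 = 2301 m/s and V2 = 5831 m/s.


V1/V2 = 2301/5831 = 0.394615
theta_c = arcsin(0.394615) = 23.242 degrees

23.242


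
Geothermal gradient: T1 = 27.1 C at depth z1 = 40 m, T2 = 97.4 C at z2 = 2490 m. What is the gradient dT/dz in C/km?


dT = 97.4 - 27.1 = 70.3 C
dz = 2490 - 40 = 2450 m
gradient = dT/dz * 1000 = 70.3/2450 * 1000 = 28.6939 C/km

28.6939


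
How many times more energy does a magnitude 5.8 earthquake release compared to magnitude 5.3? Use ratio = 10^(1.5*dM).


M2 - M1 = 5.8 - 5.3 = 0.5
1.5 * 0.5 = 0.75
ratio = 10^0.75 = 5.62

5.62


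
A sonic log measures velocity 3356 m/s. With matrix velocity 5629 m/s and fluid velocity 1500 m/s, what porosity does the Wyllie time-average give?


1/V - 1/Vm = 1/3356 - 1/5629 = 0.00012032
1/Vf - 1/Vm = 1/1500 - 1/5629 = 0.00048902
phi = 0.00012032 / 0.00048902 = 0.2461

0.2461


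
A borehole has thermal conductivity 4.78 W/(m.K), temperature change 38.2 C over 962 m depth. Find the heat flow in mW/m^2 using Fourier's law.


q = k * dT / dz * 1000
= 4.78 * 38.2 / 962 * 1000
= 0.189809 * 1000
= 189.8087 mW/m^2

189.8087


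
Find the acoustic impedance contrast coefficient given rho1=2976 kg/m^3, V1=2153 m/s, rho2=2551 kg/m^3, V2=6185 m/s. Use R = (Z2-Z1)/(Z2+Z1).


Z1 = 2976 * 2153 = 6407328
Z2 = 2551 * 6185 = 15777935
R = (15777935 - 6407328) / (15777935 + 6407328) = 9370607 / 22185263 = 0.4224

0.4224


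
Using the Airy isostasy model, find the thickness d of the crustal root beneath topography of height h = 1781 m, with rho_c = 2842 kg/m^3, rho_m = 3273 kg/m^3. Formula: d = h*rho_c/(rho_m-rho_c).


rho_m - rho_c = 3273 - 2842 = 431
d = 1781 * 2842 / 431
= 5061602 / 431
= 11743.86 m

11743.86


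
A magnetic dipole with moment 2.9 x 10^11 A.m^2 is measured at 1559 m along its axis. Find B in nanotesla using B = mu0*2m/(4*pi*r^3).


m = 2.9 x 10^11 = 290000000000 A.m^2
2m = 580000000000 A.m^2
r^3 = 1559^3 = 3789119879
B = (4pi*10^-7) * 580000000000 / (4*pi * 3789119879) * 1e9
= 728849.495633 / 47615484701.75 * 1e9
= 15306.9847 nT

15306.9847


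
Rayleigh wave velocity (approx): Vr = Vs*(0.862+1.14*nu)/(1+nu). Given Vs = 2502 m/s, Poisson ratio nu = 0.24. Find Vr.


Numerator factor = 0.862 + 1.14*0.24 = 1.1356
Denominator = 1 + 0.24 = 1.24
Vr = 2502 * 1.1356 / 1.24 = 2291.35 m/s

2291.35


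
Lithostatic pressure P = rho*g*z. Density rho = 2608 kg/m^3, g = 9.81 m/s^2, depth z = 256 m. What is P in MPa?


P = rho * g * z / 1e6
= 2608 * 9.81 * 256 / 1e6
= 6549626.88 / 1e6
= 6.5496 MPa

6.5496


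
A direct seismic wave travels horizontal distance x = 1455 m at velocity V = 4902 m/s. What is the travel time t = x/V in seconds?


t = x / V
= 1455 / 4902
= 0.2968 s

0.2968


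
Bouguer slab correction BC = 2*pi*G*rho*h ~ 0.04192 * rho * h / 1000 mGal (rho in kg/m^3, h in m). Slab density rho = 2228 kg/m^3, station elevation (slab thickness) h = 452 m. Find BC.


BC = 0.04192 * rho * h / 1000
= 0.04192 * 2228 * 452 / 1000
= 42.2158 mGal

42.2158


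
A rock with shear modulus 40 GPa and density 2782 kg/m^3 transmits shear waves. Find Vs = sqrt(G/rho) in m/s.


Convert G to Pa: G = 40e9 Pa
Compute G/rho = 40e9 / 2782 = 14378145.2193
Vs = sqrt(14378145.2193) = 3791.85 m/s

3791.85


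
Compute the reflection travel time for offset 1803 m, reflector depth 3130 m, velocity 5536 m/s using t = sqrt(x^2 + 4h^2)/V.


x^2 + 4h^2 = 1803^2 + 4*3130^2 = 3250809 + 39187600 = 42438409
sqrt(42438409) = 6514.4769
t = 6514.4769 / 5536 = 1.1767 s

1.1767


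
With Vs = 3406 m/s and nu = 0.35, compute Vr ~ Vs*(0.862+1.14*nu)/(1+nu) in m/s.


Numerator factor = 0.862 + 1.14*0.35 = 1.261
Denominator = 1 + 0.35 = 1.35
Vr = 3406 * 1.261 / 1.35 = 3181.46 m/s

3181.46


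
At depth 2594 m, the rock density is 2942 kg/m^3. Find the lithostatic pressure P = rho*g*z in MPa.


P = rho * g * z / 1e6
= 2942 * 9.81 * 2594 / 1e6
= 74865485.88 / 1e6
= 74.8655 MPa

74.8655


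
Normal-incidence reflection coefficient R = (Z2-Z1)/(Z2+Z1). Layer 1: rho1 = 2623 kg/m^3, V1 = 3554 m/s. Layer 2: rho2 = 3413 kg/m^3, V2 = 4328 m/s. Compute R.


Z1 = 2623 * 3554 = 9322142
Z2 = 3413 * 4328 = 14771464
R = (14771464 - 9322142) / (14771464 + 9322142) = 5449322 / 24093606 = 0.2262

0.2262


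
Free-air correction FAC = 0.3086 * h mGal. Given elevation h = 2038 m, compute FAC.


FAC = 0.3086 * h
= 0.3086 * 2038
= 628.9268 mGal

628.9268


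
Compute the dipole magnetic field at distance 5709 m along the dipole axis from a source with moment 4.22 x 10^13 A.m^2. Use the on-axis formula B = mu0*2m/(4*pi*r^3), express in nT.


m = 4.22 x 10^13 = 42200000000000 A.m^2
2m = 84400000000000 A.m^2
r^3 = 5709^3 = 186071615829
B = (4pi*10^-7) * 84400000000000 / (4*pi * 186071615829) * 1e9
= 106060167.985191 / 2338244885319.87 * 1e9
= 45358.8795 nT

45358.8795


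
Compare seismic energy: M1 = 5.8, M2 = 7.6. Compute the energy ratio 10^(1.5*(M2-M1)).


M2 - M1 = 7.6 - 5.8 = 1.8
1.5 * 1.8 = 2.7
ratio = 10^2.7 = 501.19

501.19


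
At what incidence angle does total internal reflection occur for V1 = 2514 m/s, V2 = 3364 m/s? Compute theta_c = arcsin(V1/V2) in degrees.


V1/V2 = 2514/3364 = 0.747325
theta_c = arcsin(0.747325) = 48.3592 degrees

48.3592


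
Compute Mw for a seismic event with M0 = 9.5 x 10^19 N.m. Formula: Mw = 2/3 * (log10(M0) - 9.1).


log10(M0) = log10(9.5 x 10^19) = 19.9777
Mw = 2/3 * (19.9777 - 9.1)
= 2/3 * 10.8777
= 7.25

7.25


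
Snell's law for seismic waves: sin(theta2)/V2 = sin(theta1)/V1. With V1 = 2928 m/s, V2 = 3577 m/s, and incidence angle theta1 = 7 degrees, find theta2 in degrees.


sin(theta1) = sin(7 deg) = 0.121869
sin(theta2) = V2/V1 * sin(theta1) = 3577/2928 * 0.121869 = 0.148882
theta2 = arcsin(0.148882) = 8.5621 degrees

8.5621


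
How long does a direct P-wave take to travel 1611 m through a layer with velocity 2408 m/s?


t = x / V
= 1611 / 2408
= 0.669 s

0.669


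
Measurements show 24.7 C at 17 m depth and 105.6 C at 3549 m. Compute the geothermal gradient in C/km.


dT = 105.6 - 24.7 = 80.9 C
dz = 3549 - 17 = 3532 m
gradient = dT/dz * 1000 = 80.9/3532 * 1000 = 22.9049 C/km

22.9049


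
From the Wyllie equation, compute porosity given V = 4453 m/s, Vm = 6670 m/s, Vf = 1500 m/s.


1/V - 1/Vm = 1/4453 - 1/6670 = 7.464e-05
1/Vf - 1/Vm = 1/1500 - 1/6670 = 0.00051674
phi = 7.464e-05 / 0.00051674 = 0.1444

0.1444


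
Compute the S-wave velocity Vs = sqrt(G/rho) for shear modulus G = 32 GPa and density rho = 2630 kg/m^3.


Convert G to Pa: G = 32e9 Pa
Compute G/rho = 32e9 / 2630 = 12167300.3802
Vs = sqrt(12167300.3802) = 3488.17 m/s

3488.17


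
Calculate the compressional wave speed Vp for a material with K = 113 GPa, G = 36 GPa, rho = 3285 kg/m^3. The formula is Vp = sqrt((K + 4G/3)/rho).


First compute the effective modulus:
K + 4G/3 = 113e9 + 4*36e9/3 = 161000000000.0 Pa
Then divide by density:
161000000000.0 / 3285 = 49010654.4901 Pa/(kg/m^3)
Take the square root:
Vp = sqrt(49010654.4901) = 7000.76 m/s

7000.76


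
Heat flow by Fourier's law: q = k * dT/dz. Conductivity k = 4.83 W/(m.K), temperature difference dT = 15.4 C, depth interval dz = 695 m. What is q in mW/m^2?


q = k * dT / dz * 1000
= 4.83 * 15.4 / 695 * 1000
= 0.107024 * 1000
= 107.0245 mW/m^2

107.0245


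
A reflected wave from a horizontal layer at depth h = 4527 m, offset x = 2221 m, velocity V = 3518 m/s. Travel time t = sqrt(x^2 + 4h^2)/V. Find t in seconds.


x^2 + 4h^2 = 2221^2 + 4*4527^2 = 4932841 + 81974916 = 86907757
sqrt(86907757) = 9322.433
t = 9322.433 / 3518 = 2.6499 s

2.6499


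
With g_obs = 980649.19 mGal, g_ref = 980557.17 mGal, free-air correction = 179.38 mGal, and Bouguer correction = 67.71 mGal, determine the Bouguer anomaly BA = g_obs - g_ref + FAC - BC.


BA = g_obs - g_ref + FAC - BC
= 980649.19 - 980557.17 + 179.38 - 67.71
= 203.69 mGal

203.69


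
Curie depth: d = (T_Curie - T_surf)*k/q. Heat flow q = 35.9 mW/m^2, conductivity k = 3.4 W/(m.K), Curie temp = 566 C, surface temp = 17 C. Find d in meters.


T_Curie - T_surf = 566 - 17 = 549 C
Convert q to W/m^2: 35.9 mW/m^2 = 0.0359 W/m^2
d = 549 * 3.4 / 0.0359 = 51994.43 m

51994.43


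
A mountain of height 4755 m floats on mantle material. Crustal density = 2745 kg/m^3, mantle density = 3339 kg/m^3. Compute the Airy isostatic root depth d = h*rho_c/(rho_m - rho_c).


rho_m - rho_c = 3339 - 2745 = 594
d = 4755 * 2745 / 594
= 13052475 / 594
= 21973.86 m

21973.86


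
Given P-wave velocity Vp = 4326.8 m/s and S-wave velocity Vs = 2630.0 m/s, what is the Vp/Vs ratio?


Vp/Vs = 4326.8 / 2630.0
= 1.6452

1.6452


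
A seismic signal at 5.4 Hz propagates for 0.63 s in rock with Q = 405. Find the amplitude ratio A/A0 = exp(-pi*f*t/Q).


pi*f*t/Q = pi*5.4*0.63/405 = 0.026389
A/A0 = exp(-0.026389) = 0.973956

0.973956


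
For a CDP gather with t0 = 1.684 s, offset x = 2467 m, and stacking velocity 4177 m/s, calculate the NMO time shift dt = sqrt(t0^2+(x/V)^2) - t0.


x/Vnmo = 2467/4177 = 0.590615
(x/Vnmo)^2 = 0.348826
t0^2 = 2.835856
sqrt(2.835856 + 0.348826) = 1.784568
dt = 1.784568 - 1.684 = 0.100568

0.100568


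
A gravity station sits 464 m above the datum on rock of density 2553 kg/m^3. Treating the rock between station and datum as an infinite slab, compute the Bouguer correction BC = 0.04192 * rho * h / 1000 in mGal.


BC = 0.04192 * rho * h / 1000
= 0.04192 * 2553 * 464 / 1000
= 49.6581 mGal

49.6581


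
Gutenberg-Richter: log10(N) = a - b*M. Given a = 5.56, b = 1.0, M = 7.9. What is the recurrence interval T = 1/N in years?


log10(N) = 5.56 - 1.0*7.9 = -2.34
N = 10^-2.34 = 0.004571
T = 1/N = 1/0.004571 = 218.7762 years

218.7762


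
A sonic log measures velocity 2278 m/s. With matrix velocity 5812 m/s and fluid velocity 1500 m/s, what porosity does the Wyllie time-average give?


1/V - 1/Vm = 1/2278 - 1/5812 = 0.00026692
1/Vf - 1/Vm = 1/1500 - 1/5812 = 0.00049461
phi = 0.00026692 / 0.00049461 = 0.5397

0.5397


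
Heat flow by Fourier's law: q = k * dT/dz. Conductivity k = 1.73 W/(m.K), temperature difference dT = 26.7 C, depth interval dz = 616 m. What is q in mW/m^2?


q = k * dT / dz * 1000
= 1.73 * 26.7 / 616 * 1000
= 0.074985 * 1000
= 74.9854 mW/m^2

74.9854


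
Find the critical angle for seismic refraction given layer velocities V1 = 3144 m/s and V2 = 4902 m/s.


V1/V2 = 3144/4902 = 0.641371
theta_c = arcsin(0.641371) = 39.8941 degrees

39.8941


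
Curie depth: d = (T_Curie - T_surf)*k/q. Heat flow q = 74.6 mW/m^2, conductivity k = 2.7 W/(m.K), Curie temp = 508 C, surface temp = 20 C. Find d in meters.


T_Curie - T_surf = 508 - 20 = 488 C
Convert q to W/m^2: 74.6 mW/m^2 = 0.0746 W/m^2
d = 488 * 2.7 / 0.0746 = 17662.2 m

17662.2


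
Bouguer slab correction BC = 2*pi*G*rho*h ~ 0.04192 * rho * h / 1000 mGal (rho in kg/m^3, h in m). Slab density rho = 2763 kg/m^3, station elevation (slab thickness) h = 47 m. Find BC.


BC = 0.04192 * rho * h / 1000
= 0.04192 * 2763 * 47 / 1000
= 5.4438 mGal

5.4438


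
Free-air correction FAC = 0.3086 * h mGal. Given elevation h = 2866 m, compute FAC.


FAC = 0.3086 * h
= 0.3086 * 2866
= 884.4476 mGal

884.4476


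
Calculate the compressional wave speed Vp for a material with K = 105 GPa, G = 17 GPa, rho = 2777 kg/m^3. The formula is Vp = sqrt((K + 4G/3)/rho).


First compute the effective modulus:
K + 4G/3 = 105e9 + 4*17e9/3 = 127666666666.67 Pa
Then divide by density:
127666666666.67 / 2777 = 45972872.4043 Pa/(kg/m^3)
Take the square root:
Vp = sqrt(45972872.4043) = 6780.33 m/s

6780.33


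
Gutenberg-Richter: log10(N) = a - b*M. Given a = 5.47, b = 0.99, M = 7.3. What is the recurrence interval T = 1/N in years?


log10(N) = 5.47 - 0.99*7.3 = -1.757
N = 10^-1.757 = 0.017498
T = 1/N = 1/0.017498 = 57.1479 years

57.1479


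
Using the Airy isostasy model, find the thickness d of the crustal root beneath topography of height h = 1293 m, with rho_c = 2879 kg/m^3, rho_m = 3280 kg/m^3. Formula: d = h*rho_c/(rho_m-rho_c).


rho_m - rho_c = 3280 - 2879 = 401
d = 1293 * 2879 / 401
= 3722547 / 401
= 9283.16 m

9283.16


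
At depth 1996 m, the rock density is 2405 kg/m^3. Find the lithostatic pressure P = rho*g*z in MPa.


P = rho * g * z / 1e6
= 2405 * 9.81 * 1996 / 1e6
= 47091727.8 / 1e6
= 47.0917 MPa

47.0917


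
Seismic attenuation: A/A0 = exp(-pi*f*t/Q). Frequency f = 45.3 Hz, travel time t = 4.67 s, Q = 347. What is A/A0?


pi*f*t/Q = pi*45.3*4.67/347 = 1.915294
A/A0 = exp(-1.915294) = 0.147298

0.147298


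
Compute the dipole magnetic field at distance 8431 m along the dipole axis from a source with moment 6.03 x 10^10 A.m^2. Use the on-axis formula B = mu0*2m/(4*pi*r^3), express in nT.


m = 6.03 x 10^10 = 60300000000 A.m^2
2m = 120600000000 A.m^2
r^3 = 8431^3 = 599290326991
B = (4pi*10^-7) * 120600000000 / (4*pi * 599290326991) * 1e9
= 151550.429609 / 7530904354569.4 * 1e9
= 20.1238 nT

20.1238
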